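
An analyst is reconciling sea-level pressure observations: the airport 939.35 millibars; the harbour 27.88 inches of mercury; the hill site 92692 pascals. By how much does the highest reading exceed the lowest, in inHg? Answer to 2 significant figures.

the airport: 939.35 mb = 27.7390 inHg.
the hill site: 92692 Pa = 27.3719 inHg.
Spread: 27.8800 − 27.3719 = 0.51 inHg.

0.51 inHg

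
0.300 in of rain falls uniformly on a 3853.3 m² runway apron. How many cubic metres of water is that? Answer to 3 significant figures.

Depth: 0.300 in × 25.4 = 7.62 mm.
1 mm over 1 m² is 1 L, so volume = 7.62 × 3853.3 = 29362.146 L = 29.4 m³.

29.4 cubic metres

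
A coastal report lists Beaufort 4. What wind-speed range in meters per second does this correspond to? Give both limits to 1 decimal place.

Beaufort 4 (moderate breeze) spans 5.5–7.9 m/s.

5.5 to 7.9 m/s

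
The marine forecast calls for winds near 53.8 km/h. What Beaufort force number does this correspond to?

53.8 km/h = 14.9 m/s, which is Beaufort 7 (near gale, 13.9–17.1 m/s).

Beaufort force 7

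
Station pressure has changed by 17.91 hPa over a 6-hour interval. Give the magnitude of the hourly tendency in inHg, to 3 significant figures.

0.0881 inHg per hour

17.91 hPa / 6 h × 0.02953 inHg/hPa = 0.0881 inHg/h.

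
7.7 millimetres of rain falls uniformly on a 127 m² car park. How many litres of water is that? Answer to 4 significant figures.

1 mm over 1 m² is 1 L, so volume = 7.7 × 127 = 977.9 L.

977.9 litres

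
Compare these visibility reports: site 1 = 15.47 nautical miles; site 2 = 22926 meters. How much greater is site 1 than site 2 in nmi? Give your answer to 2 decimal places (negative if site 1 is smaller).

site 2: 22926 m = 12.3790 nmi.
Difference: 15.4700 − 12.3790 = 3.09 nmi.

3.09 nmi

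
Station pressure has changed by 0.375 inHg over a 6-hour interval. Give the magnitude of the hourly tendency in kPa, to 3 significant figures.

0.212 kPa per hour

0.375 inHg / 6 h × 3.38639 kPa/inHg = 0.212 kPa/h.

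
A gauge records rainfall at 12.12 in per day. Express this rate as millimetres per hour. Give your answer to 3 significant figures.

12.8 mm/hour

12.12 in/day × 25.4 mm/in × 0.0416667 day/hour = 12.8 mm/hour.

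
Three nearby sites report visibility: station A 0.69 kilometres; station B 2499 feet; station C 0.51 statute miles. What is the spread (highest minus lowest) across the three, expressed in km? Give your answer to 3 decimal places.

0.131 km

station B: 2499 ft = 0.76170 km.
station C: 0.51 SM = 0.82077 km.
Spread: 0.82077 − 0.69000 = 0.131 km.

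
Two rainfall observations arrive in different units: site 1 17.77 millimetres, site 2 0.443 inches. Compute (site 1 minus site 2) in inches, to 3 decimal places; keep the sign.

site 1: 17.77 mm = 0.69961 in.
Difference: 0.69961 − 0.44300 = 0.257 in.

0.257 in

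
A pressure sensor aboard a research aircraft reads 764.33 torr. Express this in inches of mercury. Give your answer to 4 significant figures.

1 mmHg = 0.0393701 inHg, so 764.33 × 0.0393701 = 30.09 inHg.

30.09 inHg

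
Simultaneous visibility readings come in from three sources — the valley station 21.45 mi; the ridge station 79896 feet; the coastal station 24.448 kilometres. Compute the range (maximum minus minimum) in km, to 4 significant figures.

10.17 km

the valley station: 21.45 SM = 34.5204 km.
the ridge station: 79896 ft = 24.3523 km.
Spread: 34.5204 − 24.3523 = 10.17 km.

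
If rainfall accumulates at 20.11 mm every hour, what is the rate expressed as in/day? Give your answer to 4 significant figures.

19.00 in/day

20.11 mm/hour × 0.0393701 in/mm × 24 hour/day = 19.00 in/day.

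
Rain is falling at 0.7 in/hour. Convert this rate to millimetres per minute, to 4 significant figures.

0.2963 mm/minute

0.7 in/hour × 25.4 mm/in × 0.0166667 hour/minute = 0.2963 mm/minute.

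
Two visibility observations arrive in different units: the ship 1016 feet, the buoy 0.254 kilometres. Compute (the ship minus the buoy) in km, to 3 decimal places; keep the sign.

0.056 km

the ship: 1016 ft = 0.30968 km.
Difference: 0.30968 − 0.25400 = 0.056 km.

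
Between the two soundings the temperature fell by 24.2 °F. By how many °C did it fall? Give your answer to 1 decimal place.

For a temperature change the 32° offset cancels: Δ°C = 24.2 × 0.5556 = 13.4 °C.

13.4 °C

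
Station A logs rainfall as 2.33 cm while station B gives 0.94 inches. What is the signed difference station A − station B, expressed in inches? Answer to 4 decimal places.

station A: 2.33 cm = 0.917323 in.
Difference: 0.917323 − 0.940000 = -0.0227 in.

-0.0227 in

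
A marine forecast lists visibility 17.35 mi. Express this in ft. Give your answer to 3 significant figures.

91600 ft

1 SM = 5280 ft, so 17.35 × 5280 = 91600 ft.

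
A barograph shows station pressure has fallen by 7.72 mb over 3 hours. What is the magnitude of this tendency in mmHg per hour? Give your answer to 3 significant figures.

1.93 mmHg per hour

7.72 mb / 3 h × 0.750062 mmHg/mb = 1.93 mmHg/h.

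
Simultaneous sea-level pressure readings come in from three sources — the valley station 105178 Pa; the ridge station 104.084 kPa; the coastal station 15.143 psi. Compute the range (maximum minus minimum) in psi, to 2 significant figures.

the valley station: 105178 Pa = 15.2548 psi.
the ridge station: 104.084 kPa = 15.0961 psi.
Spread: 15.2548 − 15.0961 = 0.16 psi.

0.16 psi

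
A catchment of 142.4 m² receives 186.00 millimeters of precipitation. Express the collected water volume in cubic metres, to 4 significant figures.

26.49 cubic metres

1 mm over 1 m² is 1 L, so volume = 186 × 142.4 = 26486.4 L = 26.49 m³.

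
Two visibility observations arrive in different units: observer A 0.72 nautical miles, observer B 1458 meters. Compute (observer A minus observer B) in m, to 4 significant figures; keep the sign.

observer A: 0.72 nmi = 1333.440 m.
Difference: 1333.440 − 1458.000 = -124.6 m.

-124.6 m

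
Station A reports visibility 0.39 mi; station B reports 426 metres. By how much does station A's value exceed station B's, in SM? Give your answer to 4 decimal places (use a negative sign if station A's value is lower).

0.1253 SM

station B: 426 m = 0.264704 SM.
Difference: 0.390000 − 0.264704 = 0.1253 SM.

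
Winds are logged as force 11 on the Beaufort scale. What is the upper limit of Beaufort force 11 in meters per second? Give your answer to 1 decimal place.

32.6 m/s

Beaufort 11 (violent storm) spans 28.5–32.6 m/s.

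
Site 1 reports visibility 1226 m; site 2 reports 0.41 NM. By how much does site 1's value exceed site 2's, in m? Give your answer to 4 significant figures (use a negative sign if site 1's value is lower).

466.7 m

site 2: 0.41 nmi = 759.320 m.
Difference: 1226.000 − 759.320 = 466.7 m.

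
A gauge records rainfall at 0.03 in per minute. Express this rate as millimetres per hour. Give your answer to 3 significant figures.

45.7 mm/hour

0.03 in/minute × 25.4 mm/in × 60 minute/hour = 45.7 mm/hour.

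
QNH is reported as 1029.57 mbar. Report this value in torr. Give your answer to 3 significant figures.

1 mb = 0.750062 mmHg, so 1029.57 × 0.750062 = 772 mmHg.

772 mmHg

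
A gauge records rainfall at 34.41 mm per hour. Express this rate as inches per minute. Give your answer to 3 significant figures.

0.0226 in/minute

34.41 mm/hour × 0.0393701 in/mm × 0.0166667 hour/minute = 0.0226 in/minute.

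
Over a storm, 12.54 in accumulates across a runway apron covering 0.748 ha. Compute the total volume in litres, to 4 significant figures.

2382000 litres

Depth: 12.54 in × 25.4 = 318.516 mm.
Area: 0.748 ha = 7480 m².
1 mm over 1 m² is 1 L, so volume = 318.516 × 7480 = 2382499.7 L ≈ 2382000 L.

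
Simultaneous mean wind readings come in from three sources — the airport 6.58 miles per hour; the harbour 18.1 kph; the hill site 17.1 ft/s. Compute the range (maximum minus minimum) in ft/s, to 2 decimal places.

7.45 ft/s

the airport: 6.58 mph = 9.6507 ft/s.
the harbour: 18.1 km/h = 16.4953 ft/s.
Spread: 17.1000 − 9.6507 = 7.45 ft/s.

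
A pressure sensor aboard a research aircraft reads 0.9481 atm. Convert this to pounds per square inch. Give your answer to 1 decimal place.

13.9 psi

1 atm = 14.6959 psi, so 0.9481 × 14.6959 = 13.9 psi.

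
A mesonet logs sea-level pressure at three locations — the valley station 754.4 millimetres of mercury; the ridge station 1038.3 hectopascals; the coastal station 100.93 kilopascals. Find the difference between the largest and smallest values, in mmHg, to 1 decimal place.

24.4 mmHg

the ridge station: 1038.3 hPa = 778.789 mmHg.
the coastal station: 100.93 kPa = 757.037 mmHg.
Spread: 778.789 − 754.400 = 24.4 mmHg.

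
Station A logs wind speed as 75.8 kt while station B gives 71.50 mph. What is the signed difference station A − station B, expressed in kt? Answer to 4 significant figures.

station B: 71.50 mph = 62.1318 kt.
Difference: 75.8000 − 62.1318 = 13.67 kt.

13.67 kt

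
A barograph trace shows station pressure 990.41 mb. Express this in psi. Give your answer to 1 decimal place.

14.4 psi

1 mb = 0.0145038 psi, so 990.41 × 0.0145038 = 14.4 psi.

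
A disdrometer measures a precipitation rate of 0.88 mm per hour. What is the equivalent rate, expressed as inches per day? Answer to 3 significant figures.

0.831 in/day

0.88 mm/hour × 0.0393701 in/mm × 24 hour/day = 0.831 in/day.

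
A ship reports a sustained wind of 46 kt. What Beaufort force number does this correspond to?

46 kt lies in the Beaufort 9 band (strong gale, 41–47 kt).

Beaufort force 9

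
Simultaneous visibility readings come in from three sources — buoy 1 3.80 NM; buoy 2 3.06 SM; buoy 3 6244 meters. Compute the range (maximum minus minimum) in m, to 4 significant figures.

buoy 1: 3.80 nmi = 7037.60 m.
buoy 2: 3.06 SM = 4924.59 m.
Spread: 7037.60 − 4924.59 = 2113 m.

2113 m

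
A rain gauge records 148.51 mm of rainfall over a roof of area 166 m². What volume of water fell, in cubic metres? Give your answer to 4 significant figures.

24.65 cubic metres

1 mm over 1 m² is 1 L, so volume = 148.51 × 166 = 24652.66 L = 24.65 m³.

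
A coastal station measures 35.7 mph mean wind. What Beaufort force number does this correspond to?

35.7 mph = 16.0 m/s, which is Beaufort 7 (near gale, 13.9–17.1 m/s).

Beaufort force 7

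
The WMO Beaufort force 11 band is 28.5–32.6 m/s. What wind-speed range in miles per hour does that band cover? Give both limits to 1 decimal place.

28.5–32.6 m/s × 2.237 = 63.8–72.9 mph.

63.8 to 72.9 mph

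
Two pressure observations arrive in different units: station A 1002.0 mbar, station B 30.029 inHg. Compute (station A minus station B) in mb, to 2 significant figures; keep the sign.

-15 mb

station B: 30.029 inHg = 1016.90 mb.
Difference: 1002.00 − 1016.90 = -15 mb.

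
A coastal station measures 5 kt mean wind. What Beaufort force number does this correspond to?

5 kt lies in the Beaufort 2 band (light breeze, 4–6 kt).

Beaufort force 2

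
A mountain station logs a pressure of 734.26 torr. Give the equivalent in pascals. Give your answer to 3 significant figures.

97900 Pa

1 mmHg = 133.322 Pa, so 734.26 × 133.322 = 97900 Pa.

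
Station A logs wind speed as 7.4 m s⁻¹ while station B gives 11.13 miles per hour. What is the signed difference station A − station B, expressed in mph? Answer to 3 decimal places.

5.423 mph

station A: 7.4 m/s = 16.55333 mph.
Difference: 16.55333 − 11.13000 = 5.423 mph.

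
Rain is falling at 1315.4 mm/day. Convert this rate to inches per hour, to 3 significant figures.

1315.4 mm/day × 0.0393701 in/mm × 0.0416667 day/hour = 2.16 in/hour.

2.16 in/hour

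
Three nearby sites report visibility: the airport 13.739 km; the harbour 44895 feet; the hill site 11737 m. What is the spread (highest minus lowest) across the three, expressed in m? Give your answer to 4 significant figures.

2002 m

the airport: 13.739 km = 13739.00 m.
the harbour: 44895 ft = 13684.00 m.
Spread: 13739.00 − 11737.00 = 2002 m.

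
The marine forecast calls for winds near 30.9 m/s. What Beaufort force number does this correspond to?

Beaufort force 11

30.9 m/s lies in the Beaufort 11 band (violent storm, 28.5–32.6 m/s).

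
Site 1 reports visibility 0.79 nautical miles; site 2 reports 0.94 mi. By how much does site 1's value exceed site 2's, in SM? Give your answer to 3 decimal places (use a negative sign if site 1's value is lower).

site 1: 0.79 nmi = 0.90912 SM.
Difference: 0.90912 − 0.94000 = -0.031 SM.

-0.031 SM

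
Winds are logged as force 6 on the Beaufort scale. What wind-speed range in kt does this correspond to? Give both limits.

22 to 27 kt

Beaufort 6 (strong breeze) spans 22–27 knots.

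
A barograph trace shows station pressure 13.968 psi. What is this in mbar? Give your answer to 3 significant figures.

1 psi = 68.9476 mb, so 13.968 × 68.9476 = 963 mb.

963 mb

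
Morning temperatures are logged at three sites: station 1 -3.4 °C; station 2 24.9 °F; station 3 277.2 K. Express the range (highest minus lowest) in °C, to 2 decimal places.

7.99 °C

station 2: 24.9 °F = -3.944 °C.
station 3: 277.2 K = 4.050 °C.
Spread: 4.050 − (-3.944) = 7.994 °C.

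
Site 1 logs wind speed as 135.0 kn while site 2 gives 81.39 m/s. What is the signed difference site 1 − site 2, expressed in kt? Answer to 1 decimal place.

-23.2 kt

site 2: 81.39 m/s = 158.210 kt.
Difference: 135.000 − 158.210 = -23.2 kt.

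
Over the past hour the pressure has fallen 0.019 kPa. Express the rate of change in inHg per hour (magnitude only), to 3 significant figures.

0.019 kPa / 1 h × 0.2953 inHg/kPa = 0.00561 inHg/h.

0.00561 inHg per hour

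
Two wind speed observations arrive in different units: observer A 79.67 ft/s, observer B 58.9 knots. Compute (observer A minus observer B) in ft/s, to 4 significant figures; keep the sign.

-19.74 ft/s

observer B: 58.9 kt = 99.4120 ft/s.
Difference: 79.6700 − 99.4120 = -19.74 ft/s.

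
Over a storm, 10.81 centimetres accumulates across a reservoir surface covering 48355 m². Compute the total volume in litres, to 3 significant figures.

5230000 litres

Depth: 10.81 cm × 10 = 108.1 mm.
1 mm over 1 m² is 1 L, so volume = 108.1 × 48355 = 5227175.5 L ≈ 5230000 L.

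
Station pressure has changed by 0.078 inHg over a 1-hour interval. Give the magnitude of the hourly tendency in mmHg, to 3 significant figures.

0.078 inHg / 1 h × 25.4 mmHg/inHg = 1.98 mmHg/h.

1.98 mmHg per hour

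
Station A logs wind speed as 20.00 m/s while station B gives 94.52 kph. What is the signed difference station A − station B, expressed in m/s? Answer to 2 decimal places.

station B: 94.52 km/h = 26.2556 m/s.
Difference: 20.0000 − 26.2556 = -6.26 m/s.

-6.26 m/s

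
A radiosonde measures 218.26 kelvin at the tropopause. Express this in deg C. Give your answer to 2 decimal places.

-54.89 °C

°C = 218.26 − 273.15 = -54.89 °C.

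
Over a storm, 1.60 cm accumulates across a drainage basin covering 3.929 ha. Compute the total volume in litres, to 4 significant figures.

628600 litres

Depth: 1.60 cm × 10 = 16 mm.
Area: 3.929 ha = 39290 m².
1 mm over 1 m² is 1 L, so volume = 16 × 39290 = 628640 L ≈ 628600 L.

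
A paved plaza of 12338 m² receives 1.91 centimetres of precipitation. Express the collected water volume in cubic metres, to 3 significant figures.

Depth: 1.91 cm × 10 = 19.1 mm.
1 mm over 1 m² is 1 L, so volume = 19.1 × 12338 = 235655.8 L = 236 m³.

236 cubic metres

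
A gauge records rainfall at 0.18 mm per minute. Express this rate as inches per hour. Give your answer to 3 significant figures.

0.425 in/hour

0.18 mm/minute × 0.0393701 in/mm × 60 minute/hour = 0.425 in/hour.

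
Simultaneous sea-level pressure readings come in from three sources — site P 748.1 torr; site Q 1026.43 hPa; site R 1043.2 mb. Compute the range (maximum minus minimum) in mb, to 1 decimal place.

site P: 748.1 mmHg = 997.385 mb.
site Q: 1026.43 hPa = 1026.430 mb.
Spread: 1043.200 − 997.385 = 45.8 mb.

45.8 mb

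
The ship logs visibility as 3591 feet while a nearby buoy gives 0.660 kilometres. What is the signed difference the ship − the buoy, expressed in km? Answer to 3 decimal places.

0.435 km

the ship: 3591 ft = 1.09454 km.
Difference: 1.09454 − 0.66000 = 0.435 km.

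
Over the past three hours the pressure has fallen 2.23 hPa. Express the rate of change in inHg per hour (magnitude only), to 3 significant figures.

2.23 hPa / 3 h × 0.02953 inHg/hPa = 0.0220 inHg/h.

0.0220 inHg per hour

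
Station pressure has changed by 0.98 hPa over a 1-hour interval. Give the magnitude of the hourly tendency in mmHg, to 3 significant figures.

0.98 hPa / 1 h × 0.750062 mmHg/hPa = 0.735 mmHg/h.

0.735 mmHg per hour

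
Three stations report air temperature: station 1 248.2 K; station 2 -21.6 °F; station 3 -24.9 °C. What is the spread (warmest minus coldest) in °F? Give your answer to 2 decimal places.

station 1: 248.2 K = -24.950 °C.
station 2: -21.6 °F = -29.778 °C.
Spread: (-24.900) − (-29.778) = 4.878 °C = 8.78 °F.

8.78 °F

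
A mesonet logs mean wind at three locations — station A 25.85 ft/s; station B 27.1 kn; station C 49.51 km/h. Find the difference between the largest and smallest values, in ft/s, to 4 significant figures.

station B: 27.1 kt = 45.7396 ft/s.
station C: 49.51 km/h = 45.1207 ft/s.
Spread: 45.7396 − 25.8500 = 19.89 ft/s.

19.89 ft/s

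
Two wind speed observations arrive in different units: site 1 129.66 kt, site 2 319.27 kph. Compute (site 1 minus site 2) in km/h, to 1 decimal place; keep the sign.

-79.1 km/h

site 1: 129.66 kt = 240.130 km/h.
Difference: 240.130 − 319.270 = -79.1 km/h.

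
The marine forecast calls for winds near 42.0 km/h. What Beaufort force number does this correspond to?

42.0 km/h = 11.7 m/s, which is Beaufort 6 (strong breeze, 10.8–13.8 m/s).

Beaufort force 6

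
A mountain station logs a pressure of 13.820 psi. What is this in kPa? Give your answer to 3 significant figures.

95.3 kPa

1 psi = 6.89476 kPa, so 13.820 × 6.89476 = 95.3 kPa.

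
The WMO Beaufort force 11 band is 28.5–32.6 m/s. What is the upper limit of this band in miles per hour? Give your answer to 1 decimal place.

72.9 mph

28.5–32.6 m/s × 2.237 = 63.8–72.9 mph.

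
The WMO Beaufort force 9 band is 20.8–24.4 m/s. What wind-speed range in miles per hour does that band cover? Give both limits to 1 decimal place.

20.8–24.4 m/s × 2.237 = 46.5–54.6 mph.

46.5 to 54.6 mph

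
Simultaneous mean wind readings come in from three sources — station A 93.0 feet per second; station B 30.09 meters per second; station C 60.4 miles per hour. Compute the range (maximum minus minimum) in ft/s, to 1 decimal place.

station B: 30.09 m/s = 98.720 ft/s.
station C: 60.4 mph = 88.587 ft/s.
Spread: 98.720 − 88.587 = 10.1 ft/s.

10.1 ft/s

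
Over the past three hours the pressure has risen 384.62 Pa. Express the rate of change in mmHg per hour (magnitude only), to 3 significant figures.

0.962 mmHg per hour

384.62 Pa / 3 h × 0.00750062 mmHg/Pa = 0.962 mmHg/h.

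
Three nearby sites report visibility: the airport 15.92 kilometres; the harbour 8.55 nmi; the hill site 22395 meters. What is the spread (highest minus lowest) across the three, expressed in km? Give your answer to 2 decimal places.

the harbour: 8.55 nmi = 15.8346 km.
the hill site: 22395 m = 22.3950 km.
Spread: 22.3950 − 15.8346 = 6.56 km.

6.56 km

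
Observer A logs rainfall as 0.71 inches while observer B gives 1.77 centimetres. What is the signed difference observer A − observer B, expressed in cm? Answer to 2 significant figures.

observer A: 0.71 in = 1.80340 cm.
Difference: 1.80340 − 1.77000 = 0.033 cm.

0.033 cm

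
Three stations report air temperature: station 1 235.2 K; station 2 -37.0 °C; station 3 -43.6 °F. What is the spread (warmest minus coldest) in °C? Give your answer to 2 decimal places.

5.00 °C

station 1: 235.2 K = -37.950 °C.
station 3: -43.6 °F = -42.000 °C.
Spread: (-37.000) − (-42.000) = 5.000 °C.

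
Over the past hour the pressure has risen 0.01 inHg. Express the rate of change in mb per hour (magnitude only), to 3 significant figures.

0.339 mb per hour

0.01 inHg / 1 h × 33.8639 mb/inHg = 0.339 mb/h.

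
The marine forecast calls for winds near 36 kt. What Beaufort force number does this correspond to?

Beaufort force 8

36 kt lies in the Beaufort 8 band (gale, 34–40 kt).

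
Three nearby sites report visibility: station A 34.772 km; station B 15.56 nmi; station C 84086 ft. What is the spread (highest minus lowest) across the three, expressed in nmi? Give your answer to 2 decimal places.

station A: 34.772 km = 18.7754 nmi.
station C: 84086 ft = 13.8388 nmi.
Spread: 18.7754 − 13.8388 = 4.94 nmi.

4.94 nmi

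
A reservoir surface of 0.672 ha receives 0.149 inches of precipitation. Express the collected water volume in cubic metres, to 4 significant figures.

25.43 cubic metres

Depth: 0.149 in × 25.4 = 3.7846 mm.
Area: 0.672 ha = 6720 m².
1 mm over 1 m² is 1 L, so volume = 3.7846 × 6720 = 25432.512 L = 25.43 m³.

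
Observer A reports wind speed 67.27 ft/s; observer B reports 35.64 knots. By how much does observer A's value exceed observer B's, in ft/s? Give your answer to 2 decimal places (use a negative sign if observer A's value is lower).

observer B: 35.64 kt = 60.1535 ft/s.
Difference: 67.2700 − 60.1535 = 7.12 ft/s.

7.12 ft/s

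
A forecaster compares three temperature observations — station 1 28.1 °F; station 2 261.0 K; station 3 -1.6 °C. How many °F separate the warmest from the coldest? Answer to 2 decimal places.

18.99 °F

station 1: 28.1 °F = -2.167 °C.
station 2: 261.0 K = -12.150 °C.
Spread: (-1.600) − (-12.150) = 10.550 °C = 18.99 °F.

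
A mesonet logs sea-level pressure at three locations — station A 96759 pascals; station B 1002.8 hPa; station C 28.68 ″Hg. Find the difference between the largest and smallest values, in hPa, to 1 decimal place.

35.2 hPa

station A: 96759 Pa = 967.590 hPa.
station C: 28.68 inHg = 971.216 hPa.
Spread: 1002.800 − 967.590 = 35.2 hPa.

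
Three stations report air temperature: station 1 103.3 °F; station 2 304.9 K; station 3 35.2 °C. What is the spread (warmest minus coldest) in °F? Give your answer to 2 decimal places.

14.15 °F

station 1: 103.3 °F = 39.611 °C.
station 2: 304.9 K = 31.750 °C.
Spread: 39.611 − 31.750 = 7.861 °C = 14.15 °F.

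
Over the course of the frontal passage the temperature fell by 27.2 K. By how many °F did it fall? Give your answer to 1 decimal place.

Converting a difference, only the 9/5 scale factor applies: Δ°F = 27.2 × 1.8 = 49.0 °F.

49.0 °F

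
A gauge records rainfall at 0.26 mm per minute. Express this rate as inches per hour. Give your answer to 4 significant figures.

0.6142 in/hour

0.26 mm/minute × 0.0393701 in/mm × 60 minute/hour = 0.6142 in/hour.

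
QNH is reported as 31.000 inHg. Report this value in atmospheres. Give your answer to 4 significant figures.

1 inHg = 0.0334211 atm, so 31.000 × 0.0334211 = 1.036 atm.

1.036 atm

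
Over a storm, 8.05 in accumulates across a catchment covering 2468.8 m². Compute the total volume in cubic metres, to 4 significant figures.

Depth: 8.05 in × 25.4 = 204.47 mm.
1 mm over 1 m² is 1 L, so volume = 204.47 × 2468.8 = 504795.54 L = 504.8 m³.

504.8 cubic metres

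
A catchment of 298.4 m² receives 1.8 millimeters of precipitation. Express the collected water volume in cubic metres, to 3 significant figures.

0.537 cubic metres

1 mm over 1 m² is 1 L, so volume = 1.8 × 298.4 = 537.12 L = 0.537 m³.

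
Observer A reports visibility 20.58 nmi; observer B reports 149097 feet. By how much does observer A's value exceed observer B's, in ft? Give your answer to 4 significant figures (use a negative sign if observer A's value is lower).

-24050 ft

observer A: 20.58 nmi = 125046.46 ft.
Difference: 125046.46 − 149097.00 = -24050 ft.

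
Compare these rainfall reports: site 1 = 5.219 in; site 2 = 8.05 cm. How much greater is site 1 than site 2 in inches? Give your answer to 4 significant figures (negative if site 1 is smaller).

2.050 in

site 2: 8.05 cm = 3.16929 in.
Difference: 5.21900 − 3.16929 = 2.050 in.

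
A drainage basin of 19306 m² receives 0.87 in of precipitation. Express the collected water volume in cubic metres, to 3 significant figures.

Depth: 0.87 in × 25.4 = 22.098 mm.
1 mm over 1 m² is 1 L, so volume = 22.098 × 19306 = 426623.99 L = 427 m³.

427 cubic metres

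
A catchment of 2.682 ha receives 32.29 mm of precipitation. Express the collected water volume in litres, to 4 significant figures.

Area: 2.682 ha = 26820 m².
1 mm over 1 m² is 1 L, so volume = 32.29 × 26820 = 866017.8 L ≈ 866000 L.

866000 litres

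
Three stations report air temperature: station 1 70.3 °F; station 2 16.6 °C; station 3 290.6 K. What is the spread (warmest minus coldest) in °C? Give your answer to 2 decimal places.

station 1: 70.3 °F = 21.278 °C.
station 3: 290.6 K = 17.450 °C.
Spread: 21.278 − 16.600 = 4.678 °C.

4.68 °C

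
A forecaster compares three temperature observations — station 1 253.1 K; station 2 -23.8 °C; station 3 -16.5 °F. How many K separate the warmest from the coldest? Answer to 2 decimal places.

station 1: 253.1 K = -20.050 °C.
station 3: -16.5 °F = -26.944 °C.
Spread: (-20.050) − (-26.944) = 6.894 °C.

6.89 K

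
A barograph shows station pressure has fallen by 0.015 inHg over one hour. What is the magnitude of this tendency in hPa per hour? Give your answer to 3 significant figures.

0.508 hPa per hour

0.015 inHg / 1 h × 33.8639 hPa/inHg = 0.508 hPa/h.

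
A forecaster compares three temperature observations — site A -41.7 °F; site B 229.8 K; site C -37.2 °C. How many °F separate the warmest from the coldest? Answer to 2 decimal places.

11.07 °F

site A: -41.7 °F = -40.944 °C.
site B: 229.8 K = -43.350 °C.
Spread: (-37.200) − (-43.350) = 6.150 °C = 11.07 °F.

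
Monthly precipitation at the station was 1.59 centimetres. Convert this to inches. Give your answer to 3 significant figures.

1 cm = 0.393701 in, so 1.59 × 0.393701 = 0.626 in.

0.626 in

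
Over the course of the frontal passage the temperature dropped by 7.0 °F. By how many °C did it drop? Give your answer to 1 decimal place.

3.9 °C

Converting a difference, only the 9/5 scale factor applies: Δ°C = 7.0 × 0.5556 = 3.9 °C.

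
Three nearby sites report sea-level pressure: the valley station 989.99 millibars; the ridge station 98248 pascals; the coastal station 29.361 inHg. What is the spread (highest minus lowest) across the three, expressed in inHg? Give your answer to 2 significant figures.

the valley station: 989.99 mb = 29.2344 inHg.
the ridge station: 98248 Pa = 29.0126 inHg.
Spread: 29.3610 − 29.0126 = 0.35 inHg.

0.35 inHg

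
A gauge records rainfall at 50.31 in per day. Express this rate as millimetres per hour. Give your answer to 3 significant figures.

50.31 in/day × 25.4 mm/in × 0.0416667 day/hour = 53.2 mm/hour.

53.2 mm/hour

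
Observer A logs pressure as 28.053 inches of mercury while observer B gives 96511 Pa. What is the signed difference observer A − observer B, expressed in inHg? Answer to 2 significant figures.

-0.45 inHg

observer B: 96511 Pa = 28.4997 inHg.
Difference: 28.0530 − 28.4997 = -0.45 inHg.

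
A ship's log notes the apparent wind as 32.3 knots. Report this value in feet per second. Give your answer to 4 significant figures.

54.52 ft/s

1 kt = 1.68781 ft/s, so 32.3 × 1.68781 = 54.52 ft/s.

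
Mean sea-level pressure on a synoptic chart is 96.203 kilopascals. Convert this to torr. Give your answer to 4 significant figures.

721.6 mmHg

1 kPa = 7.50062 mmHg, so 96.203 × 7.50062 = 721.6 mmHg.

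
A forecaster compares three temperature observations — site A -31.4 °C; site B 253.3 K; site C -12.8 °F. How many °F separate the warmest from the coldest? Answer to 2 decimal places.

site B: 253.3 K = -19.850 °C.
site C: -12.8 °F = -24.889 °C.
Spread: (-19.850) − (-31.400) = 11.550 °C = 20.79 °F.

20.79 °F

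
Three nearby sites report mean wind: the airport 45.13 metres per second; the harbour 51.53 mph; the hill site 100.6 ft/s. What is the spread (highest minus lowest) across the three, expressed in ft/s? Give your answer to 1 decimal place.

the airport: 45.13 m/s = 148.064 ft/s.
the harbour: 51.53 mph = 75.577 ft/s.
Spread: 148.064 − 75.577 = 72.5 ft/s.

72.5 ft/s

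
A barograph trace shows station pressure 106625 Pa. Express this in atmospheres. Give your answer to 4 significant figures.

1.052 atm

1 Pa = 9.86923e-06 atm, so 106625 × 9.86923e-06 = 1.052 atm.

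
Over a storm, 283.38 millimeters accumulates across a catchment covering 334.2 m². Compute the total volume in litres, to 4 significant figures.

1 mm over 1 m² is 1 L, so volume = 283.38 × 334.2 = 94705.596 L ≈ 94710 L.

94710 litres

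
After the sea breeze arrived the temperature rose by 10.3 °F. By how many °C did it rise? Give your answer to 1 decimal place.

A change of 1 °C equals a change of 1.8 °F: Δ°C = 10.3 × 0.5556 = 5.7 °C.

5.7 °C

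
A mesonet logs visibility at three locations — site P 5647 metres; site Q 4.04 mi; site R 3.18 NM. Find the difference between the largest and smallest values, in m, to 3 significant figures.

site Q: 4.04 SM = 6501.75 m.
site R: 3.18 nmi = 5889.36 m.
Spread: 6501.75 − 5647.00 = 855 m.

855 m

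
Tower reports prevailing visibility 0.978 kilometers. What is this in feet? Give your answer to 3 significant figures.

1 km = 3280.84 ft, so 0.978 × 3280.84 = 3210 ft.

3210 ft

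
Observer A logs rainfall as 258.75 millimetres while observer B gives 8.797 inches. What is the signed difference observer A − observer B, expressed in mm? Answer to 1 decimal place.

observer B: 8.797 in = 223.444 mm.
Difference: 258.750 − 223.444 = 35.3 mm.

35.3 mm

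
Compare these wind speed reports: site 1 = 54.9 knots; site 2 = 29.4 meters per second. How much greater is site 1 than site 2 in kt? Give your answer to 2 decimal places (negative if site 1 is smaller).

site 2: 29.4 m/s = 57.1490 kt.
Difference: 54.9000 − 57.1490 = -2.25 kt.

-2.25 kt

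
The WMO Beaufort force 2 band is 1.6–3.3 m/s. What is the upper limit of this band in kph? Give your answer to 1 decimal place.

1.6–3.3 m/s × 3.6 = 5.8–11.9 km/h.

11.9 km/h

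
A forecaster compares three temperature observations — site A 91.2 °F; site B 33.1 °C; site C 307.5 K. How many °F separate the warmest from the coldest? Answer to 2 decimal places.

2.63 °F

site A: 91.2 °F = 32.889 °C.
site C: 307.5 K = 34.350 °C.
Spread: 34.350 − 32.889 = 1.461 °C = 2.63 °F.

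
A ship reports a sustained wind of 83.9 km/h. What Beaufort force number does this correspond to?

Beaufort force 9

83.9 km/h = 23.3 m/s, which is Beaufort 9 (strong gale, 20.8–24.4 m/s).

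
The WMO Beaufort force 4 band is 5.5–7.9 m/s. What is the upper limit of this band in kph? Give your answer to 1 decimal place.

5.5–7.9 m/s × 3.6 = 19.8–28.4 km/h.

28.4 km/h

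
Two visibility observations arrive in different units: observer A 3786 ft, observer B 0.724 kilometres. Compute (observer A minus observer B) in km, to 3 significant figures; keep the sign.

0.430 km

observer A: 3786 ft = 1.15397 km.
Difference: 1.15397 − 0.72400 = 0.430 km.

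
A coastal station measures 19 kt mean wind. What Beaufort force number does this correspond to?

19 kt lies in the Beaufort 5 band (fresh breeze, 17–21 kt).

Beaufort force 5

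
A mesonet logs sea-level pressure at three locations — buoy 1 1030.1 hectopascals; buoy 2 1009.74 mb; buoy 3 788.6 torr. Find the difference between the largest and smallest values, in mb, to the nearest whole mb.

42 mb

buoy 1: 1030.1 hPa = 1030.10 mb.
buoy 3: 788.6 mmHg = 1051.38 mb.
Spread: 1051.38 − 1009.74 = 42 mb.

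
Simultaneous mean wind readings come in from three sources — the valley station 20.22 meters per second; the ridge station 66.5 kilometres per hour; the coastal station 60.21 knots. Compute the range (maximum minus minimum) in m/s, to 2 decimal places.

the ridge station: 66.5 km/h = 18.4722 m/s.
the coastal station: 60.21 kt = 30.9747 m/s.
Spread: 30.9747 − 18.4722 = 12.50 m/s.

12.50 m/s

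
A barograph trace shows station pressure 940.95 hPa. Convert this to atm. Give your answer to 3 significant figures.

0.929 atm

1 hPa = 0.000986923 atm, so 940.95 × 0.000986923 = 0.929 atm.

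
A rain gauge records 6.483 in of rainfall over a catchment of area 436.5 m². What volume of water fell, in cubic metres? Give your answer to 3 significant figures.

Depth: 6.483 in × 25.4 = 164.6682 mm.
1 mm over 1 m² is 1 L, so volume = 164.6682 × 436.5 = 71877.669 L = 71.9 m³.

71.9 cubic metres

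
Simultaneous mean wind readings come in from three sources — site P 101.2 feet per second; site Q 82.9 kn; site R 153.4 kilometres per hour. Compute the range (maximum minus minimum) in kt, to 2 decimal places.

site P: 101.2 ft/s = 59.9594 kt.
site R: 153.4 km/h = 82.8294 kt.
Spread: 82.9000 − 59.9594 = 22.94 kt.

22.94 kt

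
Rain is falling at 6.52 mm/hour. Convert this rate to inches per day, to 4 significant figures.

6.52 mm/hour × 0.0393701 in/mm × 24 hour/day = 6.161 in/day.

6.161 in/day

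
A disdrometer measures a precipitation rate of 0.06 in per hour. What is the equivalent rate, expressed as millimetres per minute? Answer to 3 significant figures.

0.0254 mm/minute

0.06 in/hour × 25.4 mm/in × 0.0166667 hour/minute = 0.0254 mm/minute.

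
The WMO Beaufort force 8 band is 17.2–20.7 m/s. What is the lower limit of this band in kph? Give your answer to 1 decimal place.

61.9 km/h

17.2–20.7 m/s × 3.6 = 61.9–74.5 km/h.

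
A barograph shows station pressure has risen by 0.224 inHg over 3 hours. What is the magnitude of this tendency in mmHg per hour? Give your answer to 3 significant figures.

0.224 inHg / 3 h × 25.4 mmHg/inHg = 1.90 mmHg/h.

1.90 mmHg per hour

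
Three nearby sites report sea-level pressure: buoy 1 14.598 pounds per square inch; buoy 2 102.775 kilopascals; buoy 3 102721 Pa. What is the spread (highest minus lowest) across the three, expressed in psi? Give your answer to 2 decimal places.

buoy 2: 102.775 kPa = 14.9063 psi.
buoy 3: 102721 Pa = 14.8984 psi.
Spread: 14.9063 − 14.5980 = 0.31 psi.

0.31 psi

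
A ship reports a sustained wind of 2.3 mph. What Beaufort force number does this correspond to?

Beaufort force 1

2.3 mph = 1.0 m/s, which is Beaufort 1 (light air, 0.3–1.5 m/s).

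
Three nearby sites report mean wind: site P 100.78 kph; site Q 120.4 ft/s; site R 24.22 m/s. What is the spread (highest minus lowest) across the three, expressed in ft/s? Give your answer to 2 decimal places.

site P: 100.78 km/h = 91.8453 ft/s.
site R: 24.22 m/s = 79.4619 ft/s.
Spread: 120.4000 − 79.4619 = 40.94 ft/s.

40.94 ft/s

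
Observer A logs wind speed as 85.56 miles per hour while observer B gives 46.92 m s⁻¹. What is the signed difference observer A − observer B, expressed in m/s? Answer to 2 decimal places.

observer A: 85.56 mph = 38.2487 m/s.
Difference: 38.2487 − 46.9200 = -8.67 m/s.

-8.67 m/s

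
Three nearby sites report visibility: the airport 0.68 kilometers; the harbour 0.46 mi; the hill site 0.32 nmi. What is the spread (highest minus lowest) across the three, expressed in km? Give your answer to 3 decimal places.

0.148 km

the harbour: 0.46 SM = 0.74030 km.
the hill site: 0.32 nmi = 0.59264 km.
Spread: 0.74030 − 0.59264 = 0.148 km.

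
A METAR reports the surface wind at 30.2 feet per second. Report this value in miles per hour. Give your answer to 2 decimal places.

20.59 mph

1 ft/s = 0.681818 mph, so 30.2 × 0.681818 = 20.59 mph.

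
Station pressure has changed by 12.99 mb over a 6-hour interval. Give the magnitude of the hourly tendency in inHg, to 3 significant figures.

0.0639 inHg per hour

12.99 mb / 6 h × 0.02953 inHg/mb = 0.0639 inHg/h.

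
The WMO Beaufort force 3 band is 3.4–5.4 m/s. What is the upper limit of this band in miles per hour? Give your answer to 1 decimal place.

3.4–5.4 m/s × 2.237 = 7.6–12.1 mph.

12.1 mph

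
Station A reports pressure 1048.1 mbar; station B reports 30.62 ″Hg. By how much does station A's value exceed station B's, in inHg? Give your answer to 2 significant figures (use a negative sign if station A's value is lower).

station A: 1048.1 mb = 30.9504 inHg.
Difference: 30.9504 − 30.6200 = 0.33 inHg.

0.33 inHg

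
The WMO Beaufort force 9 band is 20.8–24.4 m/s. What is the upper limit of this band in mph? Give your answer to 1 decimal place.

20.8–24.4 m/s × 2.237 = 46.5–54.6 mph.

54.6 mph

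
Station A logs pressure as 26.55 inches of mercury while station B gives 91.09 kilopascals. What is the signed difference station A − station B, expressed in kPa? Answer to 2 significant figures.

-1.2 kPa

station A: 26.55 inHg = 89.909 kPa.
Difference: 89.909 − 91.090 = -1.2 kPa.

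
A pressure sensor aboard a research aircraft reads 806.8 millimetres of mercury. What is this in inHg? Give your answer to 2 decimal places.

31.76 inHg

1 mmHg = 0.0393701 inHg, so 806.8 × 0.0393701 = 31.76 inHg.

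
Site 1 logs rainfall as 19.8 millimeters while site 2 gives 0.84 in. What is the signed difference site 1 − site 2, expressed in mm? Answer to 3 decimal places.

site 2: 0.84 in = 21.33600 mm.
Difference: 19.80000 − 21.33600 = -1.536 mm.

-1.536 mm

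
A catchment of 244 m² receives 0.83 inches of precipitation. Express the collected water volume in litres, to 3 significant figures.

Depth: 0.83 in × 25.4 = 21.082 mm.
1 mm over 1 m² is 1 L, so volume = 21.082 × 244 = 5144.008 L ≈ 5140 L.

5140 litres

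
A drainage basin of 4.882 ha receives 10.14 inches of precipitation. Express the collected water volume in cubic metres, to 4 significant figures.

Depth: 10.14 in × 25.4 = 257.556 mm.
Area: 4.882 ha = 48820 m².
1 mm over 1 m² is 1 L, so volume = 257.556 × 48820 = 12573884 L = 12570 m³.

12570 cubic metres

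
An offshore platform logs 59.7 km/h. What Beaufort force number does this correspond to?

Beaufort force 7

59.7 km/h = 16.6 m/s, which is Beaufort 7 (near gale, 13.9–17.1 m/s).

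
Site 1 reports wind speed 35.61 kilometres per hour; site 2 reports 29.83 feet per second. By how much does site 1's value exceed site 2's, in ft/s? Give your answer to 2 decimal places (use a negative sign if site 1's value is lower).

2.62 ft/s

site 1: 35.61 km/h = 32.4530 ft/s.
Difference: 32.4530 − 29.8300 = 2.62 ft/s.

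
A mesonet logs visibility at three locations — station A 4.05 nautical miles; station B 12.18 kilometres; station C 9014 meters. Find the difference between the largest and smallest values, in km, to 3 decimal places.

station A: 4.05 nmi = 7.50060 km.
station C: 9014 m = 9.01400 km.
Spread: 12.18000 − 7.50060 = 4.679 km.

4.679 km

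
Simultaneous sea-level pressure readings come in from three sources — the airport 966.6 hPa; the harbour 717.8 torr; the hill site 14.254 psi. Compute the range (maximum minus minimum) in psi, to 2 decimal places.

0.37 psi

the airport: 966.6 hPa = 14.0193 psi.
the harbour: 717.8 mmHg = 13.8799 psi.
Spread: 14.2540 − 13.8799 = 0.37 psi.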